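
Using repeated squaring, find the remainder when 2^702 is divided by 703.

2^1 ≡ 2 (mod 703)
2^2 ≡ 2^2 = 4 ≡ 4 (mod 703)
2^4 ≡ 4^2 = 16 ≡ 16 (mod 703)
2^8 ≡ 16^2 = 256 ≡ 256 (mod 703)
2^16 ≡ 256^2 = 65536 ≡ 157 (mod 703)
2^32 ≡ 157^2 = 24649 ≡ 44 (mod 703)
2^64 ≡ 44^2 = 1936 ≡ 530 (mod 703)
2^128 ≡ 530^2 = 280900 ≡ 403 (mod 703)
2^256 ≡ 403^2 = 162409 ≡ 16 (mod 703)
2^512 ≡ 16^2 = 256 ≡ 256 (mod 703)
702 = 512 + 128 + 32 + 16 + 8 + 4 + 2 in binary powers of 2.
So 2^702 ≡ 256 · 403 · 44 · 157 · 256 · 16 · 4 ≡ 628 (mod 703).
Since 628 ≠ 1, base 2 is a Fermat witness: 703 is composite.

628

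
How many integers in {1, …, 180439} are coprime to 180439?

152736

Factor: 180439 = 7 · 149 · 173.
φ(180439) = (7−1) · (149−1) · (173−1) = 6 · 148 · 172 = 152736.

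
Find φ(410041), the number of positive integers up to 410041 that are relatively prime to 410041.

391680

Factor: 410041 = 41 · 73 · 137.
φ(410041) = (41−1) · (73−1) · (137−1) = 40 · 72 · 136 = 391680.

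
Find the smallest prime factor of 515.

515 is odd.
Digit sum 11, not divisible by 3.
Ends in 5: divisible by 5.

5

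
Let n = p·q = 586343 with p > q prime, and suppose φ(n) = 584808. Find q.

φ(n) = (p−1)(q−1) = n − (p+q) + 1, so p + q = 586343 − 584808 + 1 = 1536.
p and q are the roots of t² − 1536t + 586343 = 0.
Discriminant: 1536² − 4·586343 = 2359296 − 2345372 = 13924; √13924 = 118.
q = (1536 − 118)/2 = 709, p = (1536 + 118)/2 = 827.
Check: 709 · 827 = 586343.

709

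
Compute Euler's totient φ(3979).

3784

Factor: 3979 = 23 · 173.
φ(3979) = (23−1) · (173−1) = 22 · 172 = 3784.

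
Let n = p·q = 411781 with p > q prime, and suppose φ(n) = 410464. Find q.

φ(n) = (p−1)(q−1) = n − (p+q) + 1, so p + q = 411781 − 410464 + 1 = 1318.
p and q are the roots of t² − 1318t + 411781 = 0.
Discriminant: 1318² − 4·411781 = 1737124 − 1647124 = 90000; √90000 = 300.
q = (1318 − 300)/2 = 509, p = (1318 + 300)/2 = 809.
Check: 509 · 809 = 411781.

509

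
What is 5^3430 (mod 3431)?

1191

5^1 ≡ 5 (mod 3431)
5^2 ≡ 5^2 = 25 ≡ 25 (mod 3431)
5^4 ≡ 25^2 = 625 ≡ 625 (mod 3431)
5^8 ≡ 625^2 = 390625 ≡ 2922 (mod 3431)
5^16 ≡ 2922^2 = 8538084 ≡ 1756 (mod 3431)
5^32 ≡ 1756^2 = 3083536 ≡ 2498 (mod 3431)
5^64 ≡ 2498^2 = 6240004 ≡ 2446 (mod 3431)
5^128 ≡ 2446^2 = 5982916 ≡ 2683 (mod 3431)
5^256 ≡ 2683^2 = 7198489 ≡ 251 (mod 3431)
5^512 ≡ 251^2 = 63001 ≡ 1243 (mod 3431)
5^1024 ≡ 1243^2 = 1545049 ≡ 1099 (mod 3431)
5^2048 ≡ 1099^2 = 1207801 ≡ 89 (mod 3431)
3430 = 2048 + 1024 + 256 + 64 + 32 + 4 + 2 in binary powers of 2.
So 5^3430 ≡ 89 · 1099 · 251 · 2446 · 2498 · 625 · 25 ≡ 1191 (mod 3431).
Since 1191 ≠ 1, base 5 is a Fermat witness: 3431 is composite.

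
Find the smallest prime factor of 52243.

52243 is odd.
Digit sum 16, not divisible by 3.
Ends in 3: not divisible by 5.
7: 52243 = 7·7463 + 2
11: 52243 = 11·4749 + 4
13: 52243 = 13·4018 + 9
17: 52243 = 17·3073 + 2
19: 52243 = 19·2749 + 12
23: 52243 = 23·2271 + 10
29: 52243 = 29·1801 + 14
31: 52243 = 31·1685 + 8
37: 52243 = 37·1411 + 36
41: 52243 = 41·1274 + 9
43: 52243 = 43·1214 + 41
47: 52243 = 47·1111 + 26
53: 52243 = 53·985 + 38
59: 52243 = 59·885 + 28
61: 52243 = 61·856 + 27
67: 52243 = 67·779 + 50
71: 52243 = 71·735 + 58
73: 52243 = 73·715 + 48
79: 52243 = 79·661 + 24
83: 52243 = 83·629 + 36
89: 52243 = 89·587

89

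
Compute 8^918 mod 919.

1

8^1 ≡ 8 (mod 919)
8^2 ≡ 8^2 = 64 ≡ 64 (mod 919)
8^4 ≡ 64^2 = 4096 ≡ 420 (mod 919)
8^8 ≡ 420^2 = 176400 ≡ 871 (mod 919)
8^16 ≡ 871^2 = 758641 ≡ 466 (mod 919)
8^32 ≡ 466^2 = 217156 ≡ 272 (mod 919)
8^64 ≡ 272^2 = 73984 ≡ 464 (mod 919)
8^128 ≡ 464^2 = 215296 ≡ 250 (mod 919)
8^256 ≡ 250^2 = 62500 ≡ 8 (mod 919)
8^512 ≡ 8^2 = 64 ≡ 64 (mod 919)
918 = 512 + 256 + 128 + 16 + 4 + 2 in binary powers of 2.
So 8^918 ≡ 64 · 8 · 250 · 466 · 420 · 64 ≡ 1 (mod 919).
Since the result is 1, base 8 gives no evidence that 919 is composite.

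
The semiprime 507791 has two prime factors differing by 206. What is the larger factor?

823

Since p = q + 206, we have 507791 = q(q + 206), so q² + 206q − 507791 = 0.
Discriminant: 206² + 4·507791 = 42436 + 2031164 = 2073600; √2073600 = 1440.
q = (−206 + 1440)/2 = 617, and p = q + 206 = 823.
Check: 617 · 823 = 507791.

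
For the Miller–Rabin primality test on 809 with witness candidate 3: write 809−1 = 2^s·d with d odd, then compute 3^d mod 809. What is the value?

239

809 − 1 = 808 = 2^3 · 101, so d = 101.
3^1 ≡ 3 (mod 809)
3^2 ≡ 3^2 = 9 ≡ 9 (mod 809)
3^4 ≡ 9^2 = 81 ≡ 81 (mod 809)
3^8 ≡ 81^2 = 6561 ≡ 89 (mod 809)
3^16 ≡ 89^2 = 7921 ≡ 640 (mod 809)
3^32 ≡ 640^2 = 409600 ≡ 246 (mod 809)
3^64 ≡ 246^2 = 60516 ≡ 650 (mod 809)
101 = 64 + 32 + 4 + 1 in binary powers of 2.
So 3^101 ≡ 650 · 246 · 81 · 3 ≡ 239 (mod 809).
Squaring chain: 239 → 491 → 808; reaches −1, so base 3 does not prove 809 composite.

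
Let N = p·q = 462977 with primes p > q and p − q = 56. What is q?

Since p = q + 56, we have 462977 = q(q + 56), so q² + 56q − 462977 = 0.
Discriminant: 56² + 4·462977 = 3136 + 1851908 = 1855044; √1855044 = 1362.
q = (−56 + 1362)/2 = 653, and p = q + 56 = 709.
Check: 653 · 709 = 462977.

653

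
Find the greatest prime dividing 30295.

83

30295 = 5 · 6059
6059 = 73 · 83
83 is prime.
So 30295 = 5 · 73 · 83; the largest prime factor is 83.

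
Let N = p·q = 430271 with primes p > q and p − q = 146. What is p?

733

Since p = q + 146, we have 430271 = q(q + 146), so q² + 146q − 430271 = 0.
Discriminant: 146² + 4·430271 = 21316 + 1721084 = 1742400; √1742400 = 1320.
q = (−146 + 1320)/2 = 587, and p = q + 146 = 733.
Check: 587 · 733 = 430271.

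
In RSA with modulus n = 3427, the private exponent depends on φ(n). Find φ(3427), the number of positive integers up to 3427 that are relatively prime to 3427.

3256

Factor: 3427 = 23 · 149.
φ(3427) = (23−1) · (149−1) = 22 · 148 = 3256.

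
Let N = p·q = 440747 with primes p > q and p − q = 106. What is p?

Since p = q + 106, we have 440747 = q(q + 106), so q² + 106q − 440747 = 0.
Discriminant: 106² + 4·440747 = 11236 + 1762988 = 1774224; √1774224 = 1332.
q = (−106 + 1332)/2 = 613, and p = q + 106 = 719.
Check: 613 · 719 = 440747.

719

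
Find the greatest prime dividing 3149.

67

3149 = 47 · 67
67 is prime.
So 3149 = 47 · 67; the largest prime factor is 67.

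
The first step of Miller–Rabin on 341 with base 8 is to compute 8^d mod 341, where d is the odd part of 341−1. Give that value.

341 − 1 = 340 = 2^2 · 85, so d = 85.
8^1 ≡ 8 (mod 341)
8^2 ≡ 8^2 = 64 ≡ 64 (mod 341)
8^4 ≡ 64^2 = 4096 ≡ 4 (mod 341)
8^8 ≡ 4^2 = 16 ≡ 16 (mod 341)
8^16 ≡ 16^2 = 256 ≡ 256 (mod 341)
8^32 ≡ 256^2 = 65536 ≡ 64 (mod 341)
8^64 ≡ 64^2 = 4096 ≡ 4 (mod 341)
85 = 64 + 16 + 4 + 1 in binary powers of 2.
So 8^85 ≡ 4 · 256 · 4 · 8 ≡ 32 (mod 341).
Squaring chain: 32 → 1; never reaches −1, so base 8 is a Miller–Rabin witness that 341 is composite.

32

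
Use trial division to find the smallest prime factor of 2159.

17

2159 is odd.
Digit sum 17, not divisible by 3.
Ends in 9: not divisible by 5.
7: 2159 = 7·308 + 3
11: 2159 = 11·196 + 3
13: 2159 = 13·166 + 1
17: 2159 = 17·127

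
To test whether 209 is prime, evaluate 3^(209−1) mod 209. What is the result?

3^1 ≡ 3 (mod 209)
3^2 ≡ 3^2 = 9 ≡ 9 (mod 209)
3^4 ≡ 9^2 = 81 ≡ 81 (mod 209)
3^8 ≡ 81^2 = 6561 ≡ 82 (mod 209)
3^16 ≡ 82^2 = 6724 ≡ 36 (mod 209)
3^32 ≡ 36^2 = 1296 ≡ 42 (mod 209)
3^64 ≡ 42^2 = 1764 ≡ 92 (mod 209)
3^128 ≡ 92^2 = 8464 ≡ 104 (mod 209)
208 = 128 + 64 + 16 in binary powers of 2.
So 3^208 ≡ 104 · 92 · 36 ≡ 16 (mod 209).
Since 16 ≠ 1, base 3 is a Fermat witness: 209 is composite.

16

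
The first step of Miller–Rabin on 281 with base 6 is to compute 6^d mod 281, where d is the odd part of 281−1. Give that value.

221

281 − 1 = 280 = 2^3 · 35, so d = 35.
6^1 ≡ 6 (mod 281)
6^2 ≡ 6^2 = 36 ≡ 36 (mod 281)
6^4 ≡ 36^2 = 1296 ≡ 172 (mod 281)
6^8 ≡ 172^2 = 29584 ≡ 79 (mod 281)
6^16 ≡ 79^2 = 6241 ≡ 59 (mod 281)
6^32 ≡ 59^2 = 3481 ≡ 109 (mod 281)
35 = 32 + 2 + 1 in binary powers of 2.
So 6^35 ≡ 109 · 36 · 6 ≡ 221 (mod 281).
Squaring chain: 221 → 228 → 280; reaches −1, so base 6 does not prove 281 composite.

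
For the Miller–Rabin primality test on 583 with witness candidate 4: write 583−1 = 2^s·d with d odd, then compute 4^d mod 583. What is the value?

583 − 1 = 582 = 2^1 · 291, so d = 291.
4^1 ≡ 4 (mod 583)
4^2 ≡ 4^2 = 16 ≡ 16 (mod 583)
4^4 ≡ 16^2 = 256 ≡ 256 (mod 583)
4^8 ≡ 256^2 = 65536 ≡ 240 (mod 583)
4^16 ≡ 240^2 = 57600 ≡ 466 (mod 583)
4^32 ≡ 466^2 = 217156 ≡ 280 (mod 583)
4^64 ≡ 280^2 = 78400 ≡ 278 (mod 583)
4^128 ≡ 278^2 = 77284 ≡ 328 (mod 583)
4^256 ≡ 328^2 = 107584 ≡ 312 (mod 583)
291 = 256 + 32 + 2 + 1 in binary powers of 2.
So 4^291 ≡ 312 · 280 · 16 · 4 ≡ 70 (mod 583).
Squaring chain: 70; never reaches −1, so base 4 is a Miller–Rabin witness that 583 is composite.

70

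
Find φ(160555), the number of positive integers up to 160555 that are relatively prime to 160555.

Factor: 160555 = 5 · 163 · 197.
φ(160555) = (5−1) · (163−1) · (197−1) = 4 · 162 · 196 = 127008.

127008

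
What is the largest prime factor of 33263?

33263 = 29 · 1147
1147 = 31 · 37
37 is prime.
So 33263 = 29 · 31 · 37; the largest prime factor is 37.

37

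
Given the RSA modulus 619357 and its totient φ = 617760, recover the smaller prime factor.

661

φ(n) = (p−1)(q−1) = n − (p+q) + 1, so p + q = 619357 − 617760 + 1 = 1598.
p and q are the roots of t² − 1598t + 619357 = 0.
Discriminant: 1598² − 4·619357 = 2553604 − 2477428 = 76176; √76176 = 276.
q = (1598 − 276)/2 = 661, p = (1598 + 276)/2 = 937.
Check: 661 · 937 = 619357.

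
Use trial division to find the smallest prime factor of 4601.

4601 is odd.
Digit sum 11, not divisible by 3.
Ends in 1: not divisible by 5.
7: 4601 = 7·657 + 2
11: 4601 = 11·418 + 3
13: 4601 = 13·353 + 12
17: 4601 = 17·270 + 11
19: 4601 = 19·242 + 3
23: 4601 = 23·200 + 1
29: 4601 = 29·158 + 19
31: 4601 = 31·148 + 13
37: 4601 = 37·124 + 13
41: 4601 = 41·112 + 9
43: 4601 = 43·107

43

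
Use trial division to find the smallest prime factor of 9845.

9845 is odd.
Digit sum 26, not divisible by 3.
Ends in 5: divisible by 5.

5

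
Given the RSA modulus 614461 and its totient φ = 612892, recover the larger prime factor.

827

φ(n) = (p−1)(q−1) = n − (p+q) + 1, so p + q = 614461 − 612892 + 1 = 1570.
p and q are the roots of t² − 1570t + 614461 = 0.
Discriminant: 1570² − 4·614461 = 2464900 − 2457844 = 7056; √7056 = 84.
q = (1570 − 84)/2 = 743, p = (1570 + 84)/2 = 827.
Check: 743 · 827 = 614461.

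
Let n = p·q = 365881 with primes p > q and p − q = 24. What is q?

Since p = q + 24, we have 365881 = q(q + 24), so q² + 24q − 365881 = 0.
Discriminant: 24² + 4·365881 = 576 + 1463524 = 1464100; √1464100 = 1210.
q = (−24 + 1210)/2 = 593, and p = q + 24 = 617.
Check: 593 · 617 = 365881.

593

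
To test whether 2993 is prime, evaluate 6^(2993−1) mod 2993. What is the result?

6^1 ≡ 6 (mod 2993)
6^2 ≡ 6^2 = 36 ≡ 36 (mod 2993)
6^4 ≡ 36^2 = 1296 ≡ 1296 (mod 2993)
6^8 ≡ 1296^2 = 1679616 ≡ 543 (mod 2993)
6^16 ≡ 543^2 = 294849 ≡ 1535 (mod 2993)
6^32 ≡ 1535^2 = 2356225 ≡ 734 (mod 2993)
6^64 ≡ 734^2 = 538756 ≡ 16 (mod 2993)
6^128 ≡ 16^2 = 256 ≡ 256 (mod 2993)
6^256 ≡ 256^2 = 65536 ≡ 2683 (mod 2993)
6^512 ≡ 2683^2 = 7198489 ≡ 324 (mod 2993)
6^1024 ≡ 324^2 = 104976 ≡ 221 (mod 2993)
6^2048 ≡ 221^2 = 48841 ≡ 953 (mod 2993)
2992 = 2048 + 512 + 256 + 128 + 32 + 16 in binary powers of 2.
So 6^2992 ≡ 953 · 324 · 2683 · 256 · 734 · 1535 ≡ 201 (mod 2993).
Since 201 ≠ 1, base 6 is a Fermat witness: 2993 is composite.

201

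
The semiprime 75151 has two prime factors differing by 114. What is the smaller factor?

223

Since p = q + 114, we have 75151 = q(q + 114), so q² + 114q − 75151 = 0.
Discriminant: 114² + 4·75151 = 12996 + 300604 = 313600; √313600 = 560.
q = (−114 + 560)/2 = 223, and p = q + 114 = 337.
Check: 223 · 337 = 75151.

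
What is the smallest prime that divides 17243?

17243 is odd.
Digit sum 17, not divisible by 3.
Ends in 3: not divisible by 5.
7: 17243 = 7·2463 + 2
11: 17243 = 11·1567 + 6
13: 17243 = 13·1326 + 5
17: 17243 = 17·1014 + 5
19: 17243 = 19·907 + 10
23: 17243 = 23·749 + 16
29: 17243 = 29·594 + 17
31: 17243 = 31·556 + 7
37: 17243 = 37·466 + 1
41: 17243 = 41·420 + 23
43: 17243 = 43·401

43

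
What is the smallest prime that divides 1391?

13

1391 is odd.
Digit sum 14, not divisible by 3.
Ends in 1: not divisible by 5.
7: 1391 = 7·198 + 5
11: 1391 = 11·126 + 5
13: 1391 = 13·107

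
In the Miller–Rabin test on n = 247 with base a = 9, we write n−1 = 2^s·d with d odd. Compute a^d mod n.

247 − 1 = 246 = 2^1 · 123, so d = 123.
9^1 ≡ 9 (mod 247)
9^2 ≡ 9^2 = 81 ≡ 81 (mod 247)
9^4 ≡ 81^2 = 6561 ≡ 139 (mod 247)
9^8 ≡ 139^2 = 19321 ≡ 55 (mod 247)
9^16 ≡ 55^2 = 3025 ≡ 61 (mod 247)
9^32 ≡ 61^2 = 3721 ≡ 16 (mod 247)
9^64 ≡ 16^2 = 256 ≡ 9 (mod 247)
123 = 64 + 32 + 16 + 8 + 2 + 1 in binary powers of 2.
So 9^123 ≡ 9 · 16 · 61 · 55 · 81 · 9 ≡ 144 (mod 247).
Squaring chain: 144; never reaches −1, so base 9 is a Miller–Rabin witness that 247 is composite.

144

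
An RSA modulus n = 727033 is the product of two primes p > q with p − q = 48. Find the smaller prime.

Since p = q + 48, we have 727033 = q(q + 48), so q² + 48q − 727033 = 0.
Discriminant: 48² + 4·727033 = 2304 + 2908132 = 2910436; √2910436 = 1706.
q = (−48 + 1706)/2 = 829, and p = q + 48 = 877.
Check: 829 · 877 = 727033.

829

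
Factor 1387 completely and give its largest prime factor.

1387 = 19 · 73
73 is prime.
So 1387 = 19 · 73; the largest prime factor is 73.

73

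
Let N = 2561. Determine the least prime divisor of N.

13

2561 is odd.
Digit sum 14, not divisible by 3.
Ends in 1: not divisible by 5.
7: 2561 = 7·365 + 6
11: 2561 = 11·232 + 9
13: 2561 = 13·197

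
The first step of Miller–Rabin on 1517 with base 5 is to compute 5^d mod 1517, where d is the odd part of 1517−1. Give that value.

1517 − 1 = 1516 = 2^2 · 379, so d = 379.
5^1 ≡ 5 (mod 1517)
5^2 ≡ 5^2 = 25 ≡ 25 (mod 1517)
5^4 ≡ 25^2 = 625 ≡ 625 (mod 1517)
5^8 ≡ 625^2 = 390625 ≡ 756 (mod 1517)
5^16 ≡ 756^2 = 571536 ≡ 1144 (mod 1517)
5^32 ≡ 1144^2 = 1308736 ≡ 1082 (mod 1517)
5^64 ≡ 1082^2 = 1170724 ≡ 1117 (mod 1517)
5^128 ≡ 1117^2 = 1247689 ≡ 715 (mod 1517)
5^256 ≡ 715^2 = 511225 ≡ 1513 (mod 1517)
379 = 256 + 64 + 32 + 16 + 8 + 2 + 1 in binary powers of 2.
So 5^379 ≡ 1513 · 1117 · 1082 · 1144 · 756 · 25 · 5 ≡ 402 (mod 1517).
Squaring chain: 402 → 802; never reaches −1, so base 5 is a Miller–Rabin witness that 1517 is composite.

402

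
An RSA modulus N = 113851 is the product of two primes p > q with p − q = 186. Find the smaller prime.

257

Since p = q + 186, we have 113851 = q(q + 186), so q² + 186q − 113851 = 0.
Discriminant: 186² + 4·113851 = 34596 + 455404 = 490000; √490000 = 700.
q = (−186 + 700)/2 = 257, and p = q + 186 = 443.
Check: 257 · 443 = 113851.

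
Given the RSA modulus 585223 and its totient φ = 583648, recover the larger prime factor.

φ(n) = (p−1)(q−1) = n − (p+q) + 1, so p + q = 585223 − 583648 + 1 = 1576.
p and q are the roots of t² − 1576t + 585223 = 0.
Discriminant: 1576² − 4·585223 = 2483776 − 2340892 = 142884; √142884 = 378.
q = (1576 − 378)/2 = 599, p = (1576 + 378)/2 = 977.
Check: 599 · 977 = 585223.

977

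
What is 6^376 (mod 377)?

6^1 ≡ 6 (mod 377)
6^2 ≡ 6^2 = 36 ≡ 36 (mod 377)
6^4 ≡ 36^2 = 1296 ≡ 165 (mod 377)
6^8 ≡ 165^2 = 27225 ≡ 81 (mod 377)
6^16 ≡ 81^2 = 6561 ≡ 152 (mod 377)
6^32 ≡ 152^2 = 23104 ≡ 107 (mod 377)
6^64 ≡ 107^2 = 11449 ≡ 139 (mod 377)
6^128 ≡ 139^2 = 19321 ≡ 94 (mod 377)
6^256 ≡ 94^2 = 8836 ≡ 165 (mod 377)
376 = 256 + 64 + 32 + 16 + 8 in binary powers of 2.
So 6^376 ≡ 165 · 139 · 107 · 152 · 81 ≡ 373 (mod 377).
Since 373 ≠ 1, base 6 is a Fermat witness: 377 is composite.

373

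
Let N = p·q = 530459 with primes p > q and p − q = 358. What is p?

929

Since p = q + 358, we have 530459 = q(q + 358), so q² + 358q − 530459 = 0.
Discriminant: 358² + 4·530459 = 128164 + 2121836 = 2250000; √2250000 = 1500.
q = (−358 + 1500)/2 = 571, and p = q + 358 = 929.
Check: 571 · 929 = 530459.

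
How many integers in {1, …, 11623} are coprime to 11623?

Factor: 11623 = 59 · 197.
φ(11623) = (59−1) · (197−1) = 58 · 196 = 11368.

11368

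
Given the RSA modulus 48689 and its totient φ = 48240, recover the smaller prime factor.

181

φ(n) = (p−1)(q−1) = n − (p+q) + 1, so p + q = 48689 − 48240 + 1 = 450.
p and q are the roots of t² − 450t + 48689 = 0.
Discriminant: 450² − 4·48689 = 202500 − 194756 = 7744; √7744 = 88.
q = (450 − 88)/2 = 181, p = (450 + 88)/2 = 269.
Check: 181 · 269 = 48689.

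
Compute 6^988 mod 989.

522

6^1 ≡ 6 (mod 989)
6^2 ≡ 6^2 = 36 ≡ 36 (mod 989)
6^4 ≡ 36^2 = 1296 ≡ 307 (mod 989)
6^8 ≡ 307^2 = 94249 ≡ 294 (mod 989)
6^16 ≡ 294^2 = 86436 ≡ 393 (mod 989)
6^32 ≡ 393^2 = 154449 ≡ 165 (mod 989)
6^64 ≡ 165^2 = 27225 ≡ 522 (mod 989)
6^128 ≡ 522^2 = 272484 ≡ 509 (mod 989)
6^256 ≡ 509^2 = 259081 ≡ 952 (mod 989)
6^512 ≡ 952^2 = 906304 ≡ 380 (mod 989)
988 = 512 + 256 + 128 + 64 + 16 + 8 + 4 in binary powers of 2.
So 6^988 ≡ 380 · 952 · 509 · 522 · 393 · 294 · 307 ≡ 522 (mod 989).
Since 522 ≠ 1, base 6 is a Fermat witness: 989 is composite.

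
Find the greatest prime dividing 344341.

344341 = 53 · 6497
6497 = 73 · 89
89 is prime.
So 344341 = 53 · 73 · 89; the largest prime factor is 89.

89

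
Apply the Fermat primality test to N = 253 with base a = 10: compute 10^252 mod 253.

10^1 ≡ 10 (mod 253)
10^2 ≡ 10^2 = 100 ≡ 100 (mod 253)
10^4 ≡ 100^2 = 10000 ≡ 133 (mod 253)
10^8 ≡ 133^2 = 17689 ≡ 232 (mod 253)
10^16 ≡ 232^2 = 53824 ≡ 188 (mod 253)
10^32 ≡ 188^2 = 35344 ≡ 177 (mod 253)
10^64 ≡ 177^2 = 31329 ≡ 210 (mod 253)
10^128 ≡ 210^2 = 44100 ≡ 78 (mod 253)
252 = 128 + 64 + 32 + 16 + 8 + 4 in binary powers of 2.
So 10^252 ≡ 78 · 210 · 177 · 188 · 232 · 133 ≡ 177 (mod 253).
Since 177 ≠ 1, base 10 is a Fermat witness: 253 is composite.

177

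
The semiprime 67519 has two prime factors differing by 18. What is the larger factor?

Since p = q + 18, we have 67519 = q(q + 18), so q² + 18q − 67519 = 0.
Discriminant: 18² + 4·67519 = 324 + 270076 = 270400; √270400 = 520.
q = (−18 + 520)/2 = 251, and p = q + 18 = 269.
Check: 251 · 269 = 67519.

269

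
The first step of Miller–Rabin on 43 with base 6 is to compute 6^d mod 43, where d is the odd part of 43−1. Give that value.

1

43 − 1 = 42 = 2^1 · 21, so d = 21.
6^1 ≡ 6 (mod 43)
6^2 ≡ 6^2 = 36 ≡ 36 (mod 43)
6^4 ≡ 36^2 = 1296 ≡ 6 (mod 43)
6^8 ≡ 6^2 = 36 ≡ 36 (mod 43)
6^16 ≡ 36^2 = 1296 ≡ 6 (mod 43)
21 = 16 + 4 + 1 in binary powers of 2.
So 6^21 ≡ 6 · 6 · 6 ≡ 1 (mod 43).
Since 6^d ≡ 1 (mod 43), base 6 does not prove 43 composite.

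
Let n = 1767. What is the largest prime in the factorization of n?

31

1767 = 3 · 589
589 = 19 · 31
31 is prime.
So 1767 = 3 · 19 · 31; the largest prime factor is 31.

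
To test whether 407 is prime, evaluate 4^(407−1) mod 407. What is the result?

70

4^1 ≡ 4 (mod 407)
4^2 ≡ 4^2 = 16 ≡ 16 (mod 407)
4^4 ≡ 16^2 = 256 ≡ 256 (mod 407)
4^8 ≡ 256^2 = 65536 ≡ 9 (mod 407)
4^16 ≡ 9^2 = 81 ≡ 81 (mod 407)
4^32 ≡ 81^2 = 6561 ≡ 49 (mod 407)
4^64 ≡ 49^2 = 2401 ≡ 366 (mod 407)
4^128 ≡ 366^2 = 133956 ≡ 53 (mod 407)
4^256 ≡ 53^2 = 2809 ≡ 367 (mod 407)
406 = 256 + 128 + 16 + 4 + 2 in binary powers of 2.
So 4^406 ≡ 367 · 53 · 81 · 256 · 16 ≡ 70 (mod 407).
Since 70 ≠ 1, base 4 is a Fermat witness: 407 is composite.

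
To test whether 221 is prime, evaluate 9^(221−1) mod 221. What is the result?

152

9^1 ≡ 9 (mod 221)
9^2 ≡ 9^2 = 81 ≡ 81 (mod 221)
9^4 ≡ 81^2 = 6561 ≡ 152 (mod 221)
9^8 ≡ 152^2 = 23104 ≡ 120 (mod 221)
9^16 ≡ 120^2 = 14400 ≡ 35 (mod 221)
9^32 ≡ 35^2 = 1225 ≡ 120 (mod 221)
9^64 ≡ 120^2 = 14400 ≡ 35 (mod 221)
9^128 ≡ 35^2 = 1225 ≡ 120 (mod 221)
220 = 128 + 64 + 16 + 8 + 4 in binary powers of 2.
So 9^220 ≡ 120 · 35 · 35 · 120 · 152 ≡ 152 (mod 221).
Since 152 ≠ 1, base 9 is a Fermat witness: 221 is composite.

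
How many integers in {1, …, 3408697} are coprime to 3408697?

Factor: 3408697 = 137 · 139 · 179.
φ(3408697) = (137−1) · (139−1) · (179−1) = 136 · 138 · 178 = 3340704.

3340704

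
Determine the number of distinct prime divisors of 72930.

6

72930 = 2 · 36465
36465 = 3 · 12155
12155 = 5 · 2431
2431 = 11 · 221
221 = 13 · 17
72930 = 2 · 3 · 5 · 11 · 13 · 17, which has 6 distinct prime factors.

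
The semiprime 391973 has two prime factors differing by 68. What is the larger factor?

661

Since p = q + 68, we have 391973 = q(q + 68), so q² + 68q − 391973 = 0.
Discriminant: 68² + 4·391973 = 4624 + 1567892 = 1572516; √1572516 = 1254.
q = (−68 + 1254)/2 = 593, and p = q + 68 = 661.
Check: 593 · 661 = 391973.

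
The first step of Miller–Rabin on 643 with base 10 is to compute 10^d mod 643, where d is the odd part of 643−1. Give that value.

1

643 − 1 = 642 = 2^1 · 321, so d = 321.
10^1 ≡ 10 (mod 643)
10^2 ≡ 10^2 = 100 ≡ 100 (mod 643)
10^4 ≡ 100^2 = 10000 ≡ 355 (mod 643)
10^8 ≡ 355^2 = 126025 ≡ 640 (mod 643)
10^16 ≡ 640^2 = 409600 ≡ 9 (mod 643)
10^32 ≡ 9^2 = 81 ≡ 81 (mod 643)
10^64 ≡ 81^2 = 6561 ≡ 131 (mod 643)
10^128 ≡ 131^2 = 17161 ≡ 443 (mod 643)
10^256 ≡ 443^2 = 196249 ≡ 134 (mod 643)
321 = 256 + 64 + 1 in binary powers of 2.
So 10^321 ≡ 134 · 131 · 10 ≡ 1 (mod 643).
Since 10^d ≡ 1 (mod 643), base 10 does not prove 643 composite.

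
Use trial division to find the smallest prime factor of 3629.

19

3629 is odd.
Digit sum 20, not divisible by 3.
Ends in 9: not divisible by 5.
7: 3629 = 7·518 + 3
11: 3629 = 11·329 + 10
13: 3629 = 13·279 + 2
17: 3629 = 17·213 + 8
19: 3629 = 19·191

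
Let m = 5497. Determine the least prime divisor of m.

5497 is odd.
Digit sum 25, not divisible by 3.
Ends in 7: not divisible by 5.
7: 5497 = 7·785 + 2
11: 5497 = 11·499 + 8
13: 5497 = 13·422 + 11
17: 5497 = 17·323 + 6
19: 5497 = 19·289 + 6
23: 5497 = 23·239

23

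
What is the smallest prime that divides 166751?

166751 is odd.
Digit sum 26, not divisible by 3.
Ends in 1: not divisible by 5.
7: 166751 = 7·23821 + 4
11: 166751 = 11·15159 + 2
13: 166751 = 13·12827

13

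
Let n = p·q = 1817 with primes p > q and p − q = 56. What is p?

Since p = q + 56, we have 1817 = q(q + 56), so q² + 56q − 1817 = 0.
Discriminant: 56² + 4·1817 = 3136 + 7268 = 10404; √10404 = 102.
q = (−56 + 102)/2 = 23, and p = q + 56 = 79.
Check: 23 · 79 = 1817.

79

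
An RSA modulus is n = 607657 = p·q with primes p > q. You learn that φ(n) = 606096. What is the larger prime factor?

φ(n) = (p−1)(q−1) = n − (p+q) + 1, so p + q = 607657 − 606096 + 1 = 1562.
p and q are the roots of t² − 1562t + 607657 = 0.
Discriminant: 1562² − 4·607657 = 2439844 − 2430628 = 9216; √9216 = 96.
q = (1562 − 96)/2 = 733, p = (1562 + 96)/2 = 829.
Check: 733 · 829 = 607657.

829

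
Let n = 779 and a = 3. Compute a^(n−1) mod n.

214

3^1 ≡ 3 (mod 779)
3^2 ≡ 3^2 = 9 ≡ 9 (mod 779)
3^4 ≡ 9^2 = 81 ≡ 81 (mod 779)
3^8 ≡ 81^2 = 6561 ≡ 329 (mod 779)
3^16 ≡ 329^2 = 108241 ≡ 739 (mod 779)
3^32 ≡ 739^2 = 546121 ≡ 42 (mod 779)
3^64 ≡ 42^2 = 1764 ≡ 206 (mod 779)
3^128 ≡ 206^2 = 42436 ≡ 370 (mod 779)
3^256 ≡ 370^2 = 136900 ≡ 575 (mod 779)
3^512 ≡ 575^2 = 330625 ≡ 329 (mod 779)
778 = 512 + 256 + 8 + 2 in binary powers of 2.
So 3^778 ≡ 329 · 575 · 329 · 9 ≡ 214 (mod 779).
Since 214 ≠ 1, base 3 is a Fermat witness: 779 is composite.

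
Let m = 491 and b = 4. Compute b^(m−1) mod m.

4^1 ≡ 4 (mod 491)
4^2 ≡ 4^2 = 16 ≡ 16 (mod 491)
4^4 ≡ 16^2 = 256 ≡ 256 (mod 491)
4^8 ≡ 256^2 = 65536 ≡ 233 (mod 491)
4^16 ≡ 233^2 = 54289 ≡ 279 (mod 491)
4^32 ≡ 279^2 = 77841 ≡ 263 (mod 491)
4^64 ≡ 263^2 = 69169 ≡ 429 (mod 491)
4^128 ≡ 429^2 = 184041 ≡ 407 (mod 491)
4^256 ≡ 407^2 = 165649 ≡ 182 (mod 491)
490 = 256 + 128 + 64 + 32 + 8 + 2 in binary powers of 2.
So 4^490 ≡ 182 · 407 · 429 · 263 · 233 · 16 ≡ 1 (mod 491).
Since the result is 1, base 4 gives no evidence that 491 is composite.

1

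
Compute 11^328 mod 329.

11^1 ≡ 11 (mod 329)
11^2 ≡ 11^2 = 121 ≡ 121 (mod 329)
11^4 ≡ 121^2 = 14641 ≡ 165 (mod 329)
11^8 ≡ 165^2 = 27225 ≡ 247 (mod 329)
11^16 ≡ 247^2 = 61009 ≡ 144 (mod 329)
11^32 ≡ 144^2 = 20736 ≡ 9 (mod 329)
11^64 ≡ 9^2 = 81 ≡ 81 (mod 329)
11^128 ≡ 81^2 = 6561 ≡ 310 (mod 329)
11^256 ≡ 310^2 = 96100 ≡ 32 (mod 329)
328 = 256 + 64 + 8 in binary powers of 2.
So 11^328 ≡ 32 · 81 · 247 ≡ 319 (mod 329).
Since 319 ≠ 1, base 11 is a Fermat witness: 329 is composite.

319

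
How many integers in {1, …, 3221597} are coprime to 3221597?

3154000

Factor: 3221597 = 101 · 167 · 191.
φ(3221597) = (101−1) · (167−1) · (191−1) = 100 · 166 · 190 = 3154000.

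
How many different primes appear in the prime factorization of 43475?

3

43475 = 5^2 · 1739
1739 = 37 · 47
43475 = 5^2 · 37 · 47, which has 3 distinct prime factors.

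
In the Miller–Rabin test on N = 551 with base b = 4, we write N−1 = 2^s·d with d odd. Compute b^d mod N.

245

551 − 1 = 550 = 2^1 · 275, so d = 275.
4^1 ≡ 4 (mod 551)
4^2 ≡ 4^2 = 16 ≡ 16 (mod 551)
4^4 ≡ 16^2 = 256 ≡ 256 (mod 551)
4^8 ≡ 256^2 = 65536 ≡ 518 (mod 551)
4^16 ≡ 518^2 = 268324 ≡ 538 (mod 551)
4^32 ≡ 538^2 = 289444 ≡ 169 (mod 551)
4^64 ≡ 169^2 = 28561 ≡ 460 (mod 551)
4^128 ≡ 460^2 = 211600 ≡ 16 (mod 551)
4^256 ≡ 16^2 = 256 ≡ 256 (mod 551)
275 = 256 + 16 + 2 + 1 in binary powers of 2.
So 4^275 ≡ 256 · 538 · 16 · 4 ≡ 245 (mod 551).
Squaring chain: 245; never reaches −1, so base 4 is a Miller–Rabin witness that 551 is composite.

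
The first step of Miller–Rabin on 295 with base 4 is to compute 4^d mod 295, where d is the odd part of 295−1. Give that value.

134

295 − 1 = 294 = 2^1 · 147, so d = 147.
4^1 ≡ 4 (mod 295)
4^2 ≡ 4^2 = 16 ≡ 16 (mod 295)
4^4 ≡ 16^2 = 256 ≡ 256 (mod 295)
4^8 ≡ 256^2 = 65536 ≡ 46 (mod 295)
4^16 ≡ 46^2 = 2116 ≡ 51 (mod 295)
4^32 ≡ 51^2 = 2601 ≡ 241 (mod 295)
4^64 ≡ 241^2 = 58081 ≡ 261 (mod 295)
4^128 ≡ 261^2 = 68121 ≡ 271 (mod 295)
147 = 128 + 16 + 2 + 1 in binary powers of 2.
So 4^147 ≡ 271 · 51 · 16 · 4 ≡ 134 (mod 295).
Squaring chain: 134; never reaches −1, so base 4 is a Miller–Rabin witness that 295 is composite.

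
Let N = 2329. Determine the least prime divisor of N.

2329 is odd.
Digit sum 16, not divisible by 3.
Ends in 9: not divisible by 5.
7: 2329 = 7·332 + 5
11: 2329 = 11·211 + 8
13: 2329 = 13·179 + 2
17: 2329 = 17·137

17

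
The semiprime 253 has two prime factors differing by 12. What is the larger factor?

23

Since p = q + 12, we have 253 = q(q + 12), so q² + 12q − 253 = 0.
Discriminant: 12² + 4·253 = 144 + 1012 = 1156; √1156 = 34.
q = (−12 + 34)/2 = 11, and p = q + 12 = 23.
Check: 11 · 23 = 253.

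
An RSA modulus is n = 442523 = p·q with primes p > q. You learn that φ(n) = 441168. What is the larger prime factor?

φ(n) = (p−1)(q−1) = n − (p+q) + 1, so p + q = 442523 − 441168 + 1 = 1356.
p and q are the roots of t² − 1356t + 442523 = 0.
Discriminant: 1356² − 4·442523 = 1838736 − 1770092 = 68644; √68644 = 262.
q = (1356 − 262)/2 = 547, p = (1356 + 262)/2 = 809.
Check: 547 · 809 = 442523.

809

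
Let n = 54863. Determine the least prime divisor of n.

83

54863 is odd.
Digit sum 26, not divisible by 3.
Ends in 3: not divisible by 5.
7: 54863 = 7·7837 + 4
11: 54863 = 11·4987 + 6
13: 54863 = 13·4220 + 3
17: 54863 = 17·3227 + 4
19: 54863 = 19·2887 + 10
23: 54863 = 23·2385 + 8
29: 54863 = 29·1891 + 24
31: 54863 = 31·1769 + 24
37: 54863 = 37·1482 + 29
41: 54863 = 41·1338 + 5
43: 54863 = 43·1275 + 38
47: 54863 = 47·1167 + 14
53: 54863 = 53·1035 + 8
59: 54863 = 59·929 + 52
61: 54863 = 61·899 + 24
67: 54863 = 67·818 + 57
71: 54863 = 71·772 + 51
73: 54863 = 73·751 + 40
79: 54863 = 79·694 + 37
83: 54863 = 83·661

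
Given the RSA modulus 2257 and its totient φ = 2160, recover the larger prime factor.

61

φ(n) = (p−1)(q−1) = n − (p+q) + 1, so p + q = 2257 − 2160 + 1 = 98.
p and q are the roots of t² − 98t + 2257 = 0.
Discriminant: 98² − 4·2257 = 9604 − 9028 = 576; √576 = 24.
q = (98 − 24)/2 = 37, p = (98 + 24)/2 = 61.
Check: 37 · 61 = 2257.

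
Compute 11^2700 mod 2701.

2554

11^1 ≡ 11 (mod 2701)
11^2 ≡ 11^2 = 121 ≡ 121 (mod 2701)
11^4 ≡ 121^2 = 14641 ≡ 1136 (mod 2701)
11^8 ≡ 1136^2 = 1290496 ≡ 2119 (mod 2701)
11^16 ≡ 2119^2 = 4490161 ≡ 1099 (mod 2701)
11^32 ≡ 1099^2 = 1207801 ≡ 454 (mod 2701)
11^64 ≡ 454^2 = 206116 ≡ 840 (mod 2701)
11^128 ≡ 840^2 = 705600 ≡ 639 (mod 2701)
11^256 ≡ 639^2 = 408321 ≡ 470 (mod 2701)
11^512 ≡ 470^2 = 220900 ≡ 2119 (mod 2701)
11^1024 ≡ 2119^2 = 4490161 ≡ 1099 (mod 2701)
11^2048 ≡ 1099^2 = 1207801 ≡ 454 (mod 2701)
2700 = 2048 + 512 + 128 + 8 + 4 in binary powers of 2.
So 11^2700 ≡ 454 · 2119 · 639 · 2119 · 1136 ≡ 2554 (mod 2701).
Since 2554 ≠ 1, base 11 is a Fermat witness: 2701 is composite.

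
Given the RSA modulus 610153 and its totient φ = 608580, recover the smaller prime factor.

691

φ(n) = (p−1)(q−1) = n − (p+q) + 1, so p + q = 610153 − 608580 + 1 = 1574.
p and q are the roots of t² − 1574t + 610153 = 0.
Discriminant: 1574² − 4·610153 = 2477476 − 2440612 = 36864; √36864 = 192.
q = (1574 − 192)/2 = 691, p = (1574 + 192)/2 = 883.
Check: 691 · 883 = 610153.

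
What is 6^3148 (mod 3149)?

6^1 ≡ 6 (mod 3149)
6^2 ≡ 6^2 = 36 ≡ 36 (mod 3149)
6^4 ≡ 36^2 = 1296 ≡ 1296 (mod 3149)
6^8 ≡ 1296^2 = 1679616 ≡ 1199 (mod 3149)
6^16 ≡ 1199^2 = 1437601 ≡ 1657 (mod 3149)
6^32 ≡ 1657^2 = 2745649 ≡ 2870 (mod 3149)
6^64 ≡ 2870^2 = 8236900 ≡ 2265 (mod 3149)
6^128 ≡ 2265^2 = 5130225 ≡ 504 (mod 3149)
6^256 ≡ 504^2 = 254016 ≡ 2096 (mod 3149)
6^512 ≡ 2096^2 = 4393216 ≡ 361 (mod 3149)
6^1024 ≡ 361^2 = 130321 ≡ 1212 (mod 3149)
6^2048 ≡ 1212^2 = 1468944 ≡ 1510 (mod 3149)
3148 = 2048 + 1024 + 64 + 8 + 4 in binary powers of 2.
So 6^3148 ≡ 1510 · 1212 · 2265 · 1199 · 1296 ≡ 1781 (mod 3149).
Since 1781 ≠ 1, base 6 is a Fermat witness: 3149 is composite.

1781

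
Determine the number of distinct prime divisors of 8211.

4

8211 = 3 · 2737
2737 = 7 · 391
391 = 17 · 23
8211 = 3 · 7 · 17 · 23, which has 4 distinct prime factors.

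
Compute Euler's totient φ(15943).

15688

Factor: 15943 = 107 · 149.
φ(15943) = (107−1) · (149−1) = 106 · 148 = 15688.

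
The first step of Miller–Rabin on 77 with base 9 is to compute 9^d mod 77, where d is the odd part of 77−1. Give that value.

16

77 − 1 = 76 = 2^2 · 19, so d = 19.
9^1 ≡ 9 (mod 77)
9^2 ≡ 9^2 = 81 ≡ 4 (mod 77)
9^4 ≡ 4^2 = 16 ≡ 16 (mod 77)
9^8 ≡ 16^2 = 256 ≡ 25 (mod 77)
9^16 ≡ 25^2 = 625 ≡ 9 (mod 77)
19 = 16 + 2 + 1 in binary powers of 2.
So 9^19 ≡ 9 · 4 · 9 ≡ 16 (mod 77).
Squaring chain: 16 → 25; never reaches −1, so base 9 is a Miller–Rabin witness that 77 is composite.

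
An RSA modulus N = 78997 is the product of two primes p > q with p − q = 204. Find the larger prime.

401

Since p = q + 204, we have 78997 = q(q + 204), so q² + 204q − 78997 = 0.
Discriminant: 204² + 4·78997 = 41616 + 315988 = 357604; √357604 = 598.
q = (−204 + 598)/2 = 197, and p = q + 204 = 401.
Check: 197 · 401 = 78997.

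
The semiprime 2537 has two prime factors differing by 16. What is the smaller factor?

43

Since p = q + 16, we have 2537 = q(q + 16), so q² + 16q − 2537 = 0.
Discriminant: 16² + 4·2537 = 256 + 10148 = 10404; √10404 = 102.
q = (−16 + 102)/2 = 43, and p = q + 16 = 59.
Check: 43 · 59 = 2537.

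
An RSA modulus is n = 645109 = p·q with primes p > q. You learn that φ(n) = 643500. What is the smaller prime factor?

φ(n) = (p−1)(q−1) = n − (p+q) + 1, so p + q = 645109 − 643500 + 1 = 1610.
p and q are the roots of t² − 1610t + 645109 = 0.
Discriminant: 1610² − 4·645109 = 2592100 − 2580436 = 11664; √11664 = 108.
q = (1610 − 108)/2 = 751, p = (1610 + 108)/2 = 859.
Check: 751 · 859 = 645109.

751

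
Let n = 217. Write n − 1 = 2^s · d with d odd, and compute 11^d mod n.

15

217 − 1 = 216 = 2^3 · 27, so d = 27.
11^1 ≡ 11 (mod 217)
11^2 ≡ 11^2 = 121 ≡ 121 (mod 217)
11^4 ≡ 121^2 = 14641 ≡ 102 (mod 217)
11^8 ≡ 102^2 = 10404 ≡ 205 (mod 217)
11^16 ≡ 205^2 = 42025 ≡ 144 (mod 217)
27 = 16 + 8 + 2 + 1 in binary powers of 2.
So 11^27 ≡ 144 · 205 · 121 · 11 ≡ 15 (mod 217).
Squaring chain: 15 → 8 → 64; never reaches −1, so base 11 is a Miller–Rabin witness that 217 is composite.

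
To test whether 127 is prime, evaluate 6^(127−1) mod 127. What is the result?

6^1 ≡ 6 (mod 127)
6^2 ≡ 6^2 = 36 ≡ 36 (mod 127)
6^4 ≡ 36^2 = 1296 ≡ 26 (mod 127)
6^8 ≡ 26^2 = 676 ≡ 41 (mod 127)
6^16 ≡ 41^2 = 1681 ≡ 30 (mod 127)
6^32 ≡ 30^2 = 900 ≡ 11 (mod 127)
6^64 ≡ 11^2 = 121 ≡ 121 (mod 127)
126 = 64 + 32 + 16 + 8 + 4 + 2 in binary powers of 2.
So 6^126 ≡ 121 · 11 · 30 · 41 · 26 · 36 ≡ 1 (mod 127).
Since the result is 1, base 6 gives no evidence that 127 is composite.

1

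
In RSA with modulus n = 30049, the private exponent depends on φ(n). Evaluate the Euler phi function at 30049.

Factor: 30049 = 151 · 199.
φ(30049) = (151−1) · (199−1) = 150 · 198 = 29700.

29700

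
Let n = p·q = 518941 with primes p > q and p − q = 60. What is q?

Since p = q + 60, we have 518941 = q(q + 60), so q² + 60q − 518941 = 0.
Discriminant: 60² + 4·518941 = 3600 + 2075764 = 2079364; √2079364 = 1442.
q = (−60 + 1442)/2 = 691, and p = q + 60 = 751.
Check: 691 · 751 = 518941.

691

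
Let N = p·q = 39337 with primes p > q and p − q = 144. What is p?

Since p = q + 144, we have 39337 = q(q + 144), so q² + 144q − 39337 = 0.
Discriminant: 144² + 4·39337 = 20736 + 157348 = 178084; √178084 = 422.
q = (−144 + 422)/2 = 139, and p = q + 144 = 283.
Check: 139 · 283 = 39337.

283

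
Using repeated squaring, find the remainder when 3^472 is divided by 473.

53

3^1 ≡ 3 (mod 473)
3^2 ≡ 3^2 = 9 ≡ 9 (mod 473)
3^4 ≡ 9^2 = 81 ≡ 81 (mod 473)
3^8 ≡ 81^2 = 6561 ≡ 412 (mod 473)
3^16 ≡ 412^2 = 169744 ≡ 410 (mod 473)
3^32 ≡ 410^2 = 168100 ≡ 185 (mod 473)
3^64 ≡ 185^2 = 34225 ≡ 169 (mod 473)
3^128 ≡ 169^2 = 28561 ≡ 181 (mod 473)
3^256 ≡ 181^2 = 32761 ≡ 124 (mod 473)
472 = 256 + 128 + 64 + 16 + 8 in binary powers of 2.
So 3^472 ≡ 124 · 181 · 169 · 410 · 412 ≡ 53 (mod 473).
Since 53 ≠ 1, base 3 is a Fermat witness: 473 is composite.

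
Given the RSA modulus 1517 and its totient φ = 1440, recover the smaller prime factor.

φ(n) = (p−1)(q−1) = n − (p+q) + 1, so p + q = 1517 − 1440 + 1 = 78.
p and q are the roots of t² − 78t + 1517 = 0.
Discriminant: 78² − 4·1517 = 6084 − 6068 = 16; √16 = 4.
q = (78 − 4)/2 = 37, p = (78 + 4)/2 = 41.
Check: 37 · 41 = 1517.

37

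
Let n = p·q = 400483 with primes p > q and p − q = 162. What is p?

Since p = q + 162, we have 400483 = q(q + 162), so q² + 162q − 400483 = 0.
Discriminant: 162² + 4·400483 = 26244 + 1601932 = 1628176; √1628176 = 1276.
q = (−162 + 1276)/2 = 557, and p = q + 162 = 719.
Check: 557 · 719 = 400483.

719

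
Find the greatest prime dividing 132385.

83

132385 = 5 · 26477
26477 = 11 · 2407
2407 = 29 · 83
83 is prime.
So 132385 = 5 · 11 · 29 · 83; the largest prime factor is 83.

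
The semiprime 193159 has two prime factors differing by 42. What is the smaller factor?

419

Since p = q + 42, we have 193159 = q(q + 42), so q² + 42q − 193159 = 0.
Discriminant: 42² + 4·193159 = 1764 + 772636 = 774400; √774400 = 880.
q = (−42 + 880)/2 = 419, and p = q + 42 = 461.
Check: 419 · 461 = 193159.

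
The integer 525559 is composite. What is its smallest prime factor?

525559 is odd.
Digit sum 31, not divisible by 3.
Ends in 9: not divisible by 5.
7: 525559 = 7·75079 + 6
11: 525559 = 11·47778 + 1
13: 525559 = 13·40427 + 8
17: 525559 = 17·30915 + 4
19: 525559 = 19·27661

19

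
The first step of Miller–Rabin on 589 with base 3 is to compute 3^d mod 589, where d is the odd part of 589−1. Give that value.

589 − 1 = 588 = 2^2 · 147, so d = 147.
3^1 ≡ 3 (mod 589)
3^2 ≡ 3^2 = 9 ≡ 9 (mod 589)
3^4 ≡ 9^2 = 81 ≡ 81 (mod 589)
3^8 ≡ 81^2 = 6561 ≡ 82 (mod 589)
3^16 ≡ 82^2 = 6724 ≡ 245 (mod 589)
3^32 ≡ 245^2 = 60025 ≡ 536 (mod 589)
3^64 ≡ 536^2 = 287296 ≡ 453 (mod 589)
3^128 ≡ 453^2 = 205209 ≡ 237 (mod 589)
147 = 128 + 16 + 2 + 1 in binary powers of 2.
So 3^147 ≡ 237 · 245 · 9 · 3 ≡ 426 (mod 589).
Squaring chain: 426 → 64; never reaches −1, so base 3 is a Miller–Rabin witness that 589 is composite.

426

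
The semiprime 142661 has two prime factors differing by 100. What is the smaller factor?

Since p = q + 100, we have 142661 = q(q + 100), so q² + 100q − 142661 = 0.
Discriminant: 100² + 4·142661 = 10000 + 570644 = 580644; √580644 = 762.
q = (−100 + 762)/2 = 331, and p = q + 100 = 431.
Check: 331 · 431 = 142661.

331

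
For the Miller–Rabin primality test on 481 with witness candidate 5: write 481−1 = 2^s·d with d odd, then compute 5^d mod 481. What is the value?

177

481 − 1 = 480 = 2^5 · 15, so d = 15.
5^1 ≡ 5 (mod 481)
5^2 ≡ 5^2 = 25 ≡ 25 (mod 481)
5^4 ≡ 25^2 = 625 ≡ 144 (mod 481)
5^8 ≡ 144^2 = 20736 ≡ 53 (mod 481)
15 = 8 + 4 + 2 + 1 in binary powers of 2.
So 5^15 ≡ 53 · 144 · 25 · 5 ≡ 177 (mod 481).
Squaring chain: 177 → 64 → 248 → 417 → 248; never reaches −1, so base 5 is a Miller–Rabin witness that 481 is composite.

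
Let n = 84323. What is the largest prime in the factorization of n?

84323 = 37 · 2279
2279 = 43 · 53
53 is prime.
So 84323 = 37 · 43 · 53; the largest prime factor is 53.

53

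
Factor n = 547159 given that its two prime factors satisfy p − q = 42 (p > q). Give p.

Since p = q + 42, we have 547159 = q(q + 42), so q² + 42q − 547159 = 0.
Discriminant: 42² + 4·547159 = 1764 + 2188636 = 2190400; √2190400 = 1480.
q = (−42 + 1480)/2 = 719, and p = q + 42 = 761.
Check: 719 · 761 = 547159.

761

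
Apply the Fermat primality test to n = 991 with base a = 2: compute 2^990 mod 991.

2^1 ≡ 2 (mod 991)
2^2 ≡ 2^2 = 4 ≡ 4 (mod 991)
2^4 ≡ 4^2 = 16 ≡ 16 (mod 991)
2^8 ≡ 16^2 = 256 ≡ 256 (mod 991)
2^16 ≡ 256^2 = 65536 ≡ 130 (mod 991)
2^32 ≡ 130^2 = 16900 ≡ 53 (mod 991)
2^64 ≡ 53^2 = 2809 ≡ 827 (mod 991)
2^128 ≡ 827^2 = 683929 ≡ 139 (mod 991)
2^256 ≡ 139^2 = 19321 ≡ 492 (mod 991)
2^512 ≡ 492^2 = 242064 ≡ 260 (mod 991)
990 = 512 + 256 + 128 + 64 + 16 + 8 + 4 + 2 in binary powers of 2.
So 2^990 ≡ 260 · 492 · 139 · 827 · 130 · 256 · 16 · 4 ≡ 1 (mod 991).
Since the result is 1, base 2 gives no evidence that 991 is composite.

1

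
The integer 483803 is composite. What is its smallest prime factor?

17

483803 is odd.
Digit sum 26, not divisible by 3.
Ends in 3: not divisible by 5.
7: 483803 = 7·69114 + 5
11: 483803 = 11·43982 + 1
13: 483803 = 13·37215 + 8
17: 483803 = 17·28459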